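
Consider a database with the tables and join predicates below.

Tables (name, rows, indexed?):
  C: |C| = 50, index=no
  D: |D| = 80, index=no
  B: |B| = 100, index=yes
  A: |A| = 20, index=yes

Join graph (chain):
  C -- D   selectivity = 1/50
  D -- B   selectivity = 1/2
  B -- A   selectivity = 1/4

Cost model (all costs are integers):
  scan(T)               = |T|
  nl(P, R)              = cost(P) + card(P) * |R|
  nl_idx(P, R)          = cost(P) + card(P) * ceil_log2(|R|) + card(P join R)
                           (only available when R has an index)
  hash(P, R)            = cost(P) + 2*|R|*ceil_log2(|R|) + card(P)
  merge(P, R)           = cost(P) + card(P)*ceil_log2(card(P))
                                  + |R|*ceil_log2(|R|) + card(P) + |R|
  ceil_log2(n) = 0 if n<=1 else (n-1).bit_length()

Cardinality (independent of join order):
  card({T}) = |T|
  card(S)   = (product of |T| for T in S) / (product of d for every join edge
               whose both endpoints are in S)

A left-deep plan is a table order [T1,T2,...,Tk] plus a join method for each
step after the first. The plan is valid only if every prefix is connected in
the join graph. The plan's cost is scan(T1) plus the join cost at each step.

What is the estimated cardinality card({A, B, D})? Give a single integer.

Tables in S: A(20), B(100), D(80)
Edges inside S: D-B(d=2), B-A(d=4)
numerator = 20 * 100 * 80 = 160000
denominator = 2 * 4 = 8
card(S) = 160000 / 8 = 20000

20000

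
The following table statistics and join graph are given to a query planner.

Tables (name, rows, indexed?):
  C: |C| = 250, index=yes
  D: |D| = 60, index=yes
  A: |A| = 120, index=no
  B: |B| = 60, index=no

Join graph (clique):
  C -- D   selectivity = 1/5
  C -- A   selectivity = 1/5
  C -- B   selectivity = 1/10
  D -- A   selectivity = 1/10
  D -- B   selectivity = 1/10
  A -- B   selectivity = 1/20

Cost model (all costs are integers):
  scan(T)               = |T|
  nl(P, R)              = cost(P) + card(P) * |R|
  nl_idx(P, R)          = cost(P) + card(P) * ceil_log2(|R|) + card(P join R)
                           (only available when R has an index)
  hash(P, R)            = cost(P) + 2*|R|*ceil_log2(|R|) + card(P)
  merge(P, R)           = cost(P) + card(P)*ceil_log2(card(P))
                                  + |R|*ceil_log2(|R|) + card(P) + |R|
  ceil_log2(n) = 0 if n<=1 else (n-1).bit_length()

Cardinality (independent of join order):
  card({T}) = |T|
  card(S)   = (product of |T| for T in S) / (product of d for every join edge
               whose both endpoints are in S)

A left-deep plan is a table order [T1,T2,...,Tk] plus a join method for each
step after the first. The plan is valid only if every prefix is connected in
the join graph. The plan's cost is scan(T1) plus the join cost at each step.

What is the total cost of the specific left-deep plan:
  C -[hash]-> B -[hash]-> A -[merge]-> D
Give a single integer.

step 1: scan C: cost=250, card=250
step 2: join B via hash
    card(P join B) = 250*60/(10) = 1500
    cost = 250 + 2*60*6 + 250 = 1220
step 3: join A via hash
    card(P join A) = 1500*120/(5*20) = 1800
    cost = 1220 + 2*120*7 + 1500 = 4400
step 4: join D via merge
    card(P join D) = 1800*60/(5*10*10) = 216
    cost = 4400 + 1800*11 + 60*6 + 1800 + 60 = 26420

26420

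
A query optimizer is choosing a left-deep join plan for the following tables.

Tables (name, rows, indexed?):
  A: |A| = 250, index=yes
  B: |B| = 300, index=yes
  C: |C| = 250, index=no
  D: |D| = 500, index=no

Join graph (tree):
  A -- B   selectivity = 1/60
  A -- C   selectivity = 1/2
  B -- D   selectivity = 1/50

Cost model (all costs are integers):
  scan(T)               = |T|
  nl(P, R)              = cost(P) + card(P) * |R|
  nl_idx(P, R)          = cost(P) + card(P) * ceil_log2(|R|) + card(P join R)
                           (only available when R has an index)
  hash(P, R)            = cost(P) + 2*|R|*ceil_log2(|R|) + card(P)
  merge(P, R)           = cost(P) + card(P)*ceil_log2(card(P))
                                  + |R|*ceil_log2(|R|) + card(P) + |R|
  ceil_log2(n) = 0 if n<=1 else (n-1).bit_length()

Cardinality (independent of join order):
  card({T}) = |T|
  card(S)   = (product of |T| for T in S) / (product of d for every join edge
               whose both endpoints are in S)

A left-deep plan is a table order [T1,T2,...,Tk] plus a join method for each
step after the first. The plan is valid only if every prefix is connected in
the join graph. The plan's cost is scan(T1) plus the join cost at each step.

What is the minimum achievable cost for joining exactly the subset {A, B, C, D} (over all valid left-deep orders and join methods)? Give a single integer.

Selinger DP over subsets of {A,B,C,D}:
  {A}: scan cost=250, card=250
  {B}: scan cost=300, card=300
  {C}: scan cost=250, card=250
  {D}: scan cost=500, card=500
  {AB}: card=1250; try (B,nl_idx)→3750, (A,nl_idx)→3950, (A,hash)→4600, (B,merge)→5500, (A,merge)→5550, (B,hash)→5900 …(+2); best=3750 via (B,nl_idx)
  {AC}: card=31250; try (C,hash)→4500, (A,hash)→4500, (C,merge)→4750, (A,merge)→4750, (A,nl_idx)→33500, (C,nl)→62750 …(+1); best=4500 via (C,hash)
  {BD}: card=3000; try (B,hash)→6400, (B,nl_idx)→8000, (D,merge)→8300, (B,merge)→8500, (D,hash)→9600, (D,nl)→150300 …(+1); best=6400 via (B,hash)
  {ABC}: card=156250; try (C,hash)→9000, (C,merge)→21000, (B,hash)→41150, (C,nl)→316250, (B,nl_idx)→442000, (B,merge)→507500 …(+1); best=9000 via (C,hash)
  {ABD}: card=12500; try (A,hash)→13400, (D,hash)→14000, (D,merge)→23750, (A,nl_idx)→42900, (A,merge)→47650, (D,nl)→628750 …(+1); best=13400 via (A,hash)
  {ABCD}: card=1562500; try (C,hash)→29900, (D,hash)→174250, (C,merge)→203150, (D,merge)→2982750, (C,nl)→3138400, (D,nl)→78134000; best=29900 via (C,hash)

29900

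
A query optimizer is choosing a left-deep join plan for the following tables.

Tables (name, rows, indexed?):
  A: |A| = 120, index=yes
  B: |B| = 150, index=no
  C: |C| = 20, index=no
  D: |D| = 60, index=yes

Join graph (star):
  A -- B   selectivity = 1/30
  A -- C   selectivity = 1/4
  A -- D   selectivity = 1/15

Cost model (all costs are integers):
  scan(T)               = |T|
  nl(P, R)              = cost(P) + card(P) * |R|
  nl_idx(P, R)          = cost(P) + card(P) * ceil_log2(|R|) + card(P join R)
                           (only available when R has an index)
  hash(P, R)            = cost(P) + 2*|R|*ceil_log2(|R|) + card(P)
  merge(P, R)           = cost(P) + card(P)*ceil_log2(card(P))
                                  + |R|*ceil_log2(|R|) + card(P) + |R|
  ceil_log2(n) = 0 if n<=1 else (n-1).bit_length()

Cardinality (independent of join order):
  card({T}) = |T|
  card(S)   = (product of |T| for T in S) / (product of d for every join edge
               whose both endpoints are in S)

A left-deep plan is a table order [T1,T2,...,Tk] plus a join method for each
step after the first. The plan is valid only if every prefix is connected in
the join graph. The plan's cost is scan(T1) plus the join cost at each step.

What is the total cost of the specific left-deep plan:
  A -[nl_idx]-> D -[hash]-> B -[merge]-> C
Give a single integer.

step 1: scan A: cost=120, card=120
step 2: join D via nl_idx
    card(P join D) = 120*60/(15) = 480
    cost = 120 + 120*6 + 480 = 1320
step 3: join B via hash
    card(P join B) = 480*150/(30) = 2400
    cost = 1320 + 2*150*8 + 480 = 4200
step 4: join C via merge
    card(P join C) = 2400*20/(4) = 12000
    cost = 4200 + 2400*12 + 20*5 + 2400 + 20 = 35520

35520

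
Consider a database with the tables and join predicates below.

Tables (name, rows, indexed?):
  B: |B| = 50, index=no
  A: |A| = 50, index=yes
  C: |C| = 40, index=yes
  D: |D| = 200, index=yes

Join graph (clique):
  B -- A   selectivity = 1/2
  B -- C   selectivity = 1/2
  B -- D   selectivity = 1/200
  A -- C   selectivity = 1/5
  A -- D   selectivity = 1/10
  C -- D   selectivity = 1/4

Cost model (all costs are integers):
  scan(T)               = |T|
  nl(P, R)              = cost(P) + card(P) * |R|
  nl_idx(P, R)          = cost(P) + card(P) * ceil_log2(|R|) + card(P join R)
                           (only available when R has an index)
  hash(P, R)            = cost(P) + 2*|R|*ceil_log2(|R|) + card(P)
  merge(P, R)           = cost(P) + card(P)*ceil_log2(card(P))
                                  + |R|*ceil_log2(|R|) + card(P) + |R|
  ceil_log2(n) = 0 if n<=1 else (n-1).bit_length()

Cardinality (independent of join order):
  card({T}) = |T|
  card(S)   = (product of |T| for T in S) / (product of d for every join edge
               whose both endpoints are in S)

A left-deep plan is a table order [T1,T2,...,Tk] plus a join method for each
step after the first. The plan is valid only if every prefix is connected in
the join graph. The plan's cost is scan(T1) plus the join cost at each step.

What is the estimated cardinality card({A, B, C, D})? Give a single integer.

Tables in S: A(50), B(50), C(40), D(200)
Edges inside S: B-A(d=2), B-C(d=2), B-D(d=200), A-C(d=5), A-D(d=10), C-D(d=4)
numerator = 50 * 50 * 40 * 200 = 20000000
denominator = 2 * 2 * 200 * 5 * 10 * 4 = 160000
card(S) = 20000000 / 160000 = 125

125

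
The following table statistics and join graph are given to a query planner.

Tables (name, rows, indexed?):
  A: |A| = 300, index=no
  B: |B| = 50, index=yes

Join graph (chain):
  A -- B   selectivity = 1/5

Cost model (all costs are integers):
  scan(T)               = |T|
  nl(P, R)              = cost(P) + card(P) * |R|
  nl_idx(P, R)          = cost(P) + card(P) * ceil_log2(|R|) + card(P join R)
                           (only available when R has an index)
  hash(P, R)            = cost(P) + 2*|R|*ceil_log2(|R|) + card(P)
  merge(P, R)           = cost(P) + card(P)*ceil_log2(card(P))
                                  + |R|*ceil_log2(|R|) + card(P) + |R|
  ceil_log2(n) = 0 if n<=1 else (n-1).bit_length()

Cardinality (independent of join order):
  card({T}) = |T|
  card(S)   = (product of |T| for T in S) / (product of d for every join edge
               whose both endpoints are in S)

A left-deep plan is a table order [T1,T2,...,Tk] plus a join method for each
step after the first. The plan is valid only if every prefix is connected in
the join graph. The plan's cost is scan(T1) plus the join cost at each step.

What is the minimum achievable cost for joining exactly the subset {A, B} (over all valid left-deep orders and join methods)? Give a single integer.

Selinger DP over subsets of {A,B}:
  {A}: scan cost=300, card=300
  {B}: scan cost=50, card=50
  {AB}: card=3000; try (B,hash)→1200, (A,merge)→3400, (B,merge)→3650, (B,nl_idx)→5100, (A,hash)→5500, (A,nl)→15050 …(+1); best=1200 via (B,hash)

1200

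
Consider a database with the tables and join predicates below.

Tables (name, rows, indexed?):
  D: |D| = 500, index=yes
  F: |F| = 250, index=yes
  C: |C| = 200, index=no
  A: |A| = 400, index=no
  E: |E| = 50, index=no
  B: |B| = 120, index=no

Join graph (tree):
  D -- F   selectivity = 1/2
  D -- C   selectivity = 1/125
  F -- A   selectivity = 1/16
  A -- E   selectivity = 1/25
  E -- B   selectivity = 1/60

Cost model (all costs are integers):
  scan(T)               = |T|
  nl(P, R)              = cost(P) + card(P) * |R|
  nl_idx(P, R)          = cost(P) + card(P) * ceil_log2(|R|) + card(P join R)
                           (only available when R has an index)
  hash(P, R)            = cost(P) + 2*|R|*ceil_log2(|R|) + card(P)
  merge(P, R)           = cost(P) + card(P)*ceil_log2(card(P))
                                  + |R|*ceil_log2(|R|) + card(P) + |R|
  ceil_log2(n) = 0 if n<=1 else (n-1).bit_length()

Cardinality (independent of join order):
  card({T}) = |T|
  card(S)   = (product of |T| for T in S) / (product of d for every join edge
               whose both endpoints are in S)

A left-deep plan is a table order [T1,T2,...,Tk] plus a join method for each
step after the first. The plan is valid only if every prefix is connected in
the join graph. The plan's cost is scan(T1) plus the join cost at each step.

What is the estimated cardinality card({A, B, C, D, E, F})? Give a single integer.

Tables in S: A(400), B(120), C(200), D(500), E(50), F(250)
Edges inside S: D-F(d=2), D-C(d=125), F-A(d=16), A-E(d=25), E-B(d=60)
numerator = 400 * 120 * 200 * 500 * 50 * 250 = 60000000000000
denominator = 2 * 125 * 16 * 25 * 60 = 6000000
card(S) = 60000000000000 / 6000000 = 10000000

10000000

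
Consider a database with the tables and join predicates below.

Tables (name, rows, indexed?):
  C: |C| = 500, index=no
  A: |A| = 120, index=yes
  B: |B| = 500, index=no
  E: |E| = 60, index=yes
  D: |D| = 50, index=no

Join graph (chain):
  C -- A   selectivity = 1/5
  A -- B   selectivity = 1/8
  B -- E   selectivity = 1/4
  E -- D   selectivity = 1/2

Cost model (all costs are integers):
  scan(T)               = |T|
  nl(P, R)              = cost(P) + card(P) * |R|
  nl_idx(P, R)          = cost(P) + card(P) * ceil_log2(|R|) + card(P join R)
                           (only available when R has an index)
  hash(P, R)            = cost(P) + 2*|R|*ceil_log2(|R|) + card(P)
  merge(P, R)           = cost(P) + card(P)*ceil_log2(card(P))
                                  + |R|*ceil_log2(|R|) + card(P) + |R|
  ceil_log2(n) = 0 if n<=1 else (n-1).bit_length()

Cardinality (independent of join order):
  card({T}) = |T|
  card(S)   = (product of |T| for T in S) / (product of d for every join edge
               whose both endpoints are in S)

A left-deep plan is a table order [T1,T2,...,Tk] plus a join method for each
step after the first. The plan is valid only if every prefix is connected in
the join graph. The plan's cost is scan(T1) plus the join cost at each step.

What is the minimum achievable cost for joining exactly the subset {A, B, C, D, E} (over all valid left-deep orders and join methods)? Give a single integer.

Selinger DP over subsets of {A,B,C,D,E}:
  {C}: scan cost=500, card=500
  {A}: scan cost=120, card=120
  {B}: scan cost=500, card=500
  {E}: scan cost=60, card=60
  {D}: scan cost=50, card=50
  {AC}: card=12000; try (A,hash)→2680, (C,merge)→6080, (A,merge)→6460, (C,hash)→9240, (A,nl_idx)→16000, (C,nl)→60120 …(+1); best=2680 via (A,hash)
  {AB}: card=7500; try (A,hash)→2680, (B,merge)→6080, (A,merge)→6460, (B,hash)→9240, (A,nl_idx)→11500, (B,nl)→60120 …(+1); best=2680 via (A,hash)
  {BE}: card=7500; try (E,hash)→1720, (B,merge)→5480, (E,merge)→5920, (B,hash)→9120, (E,nl_idx)→11000, (B,nl)→30060 …(+1); best=1720 via (E,hash)
  {DE}: card=1500; try (D,hash)→720, (E,hash)→820, (E,merge)→820, (D,merge)→830, (E,nl_idx)→1850, (E,nl)→3050 …(+1); best=720 via (D,hash)
  {ABC}: card=750000; try (C,hash)→19180, (B,hash)→23680, (C,merge)→112680, (B,merge)→187680, (C,nl)→3752680, (B,nl)→6002680; best=19180 via (C,hash)
  {ABE}: card=112500; try (E,hash)→10900, (A,hash)→10900, (A,merge)→107680, (E,merge)→108100, (E,nl_idx)→160180, (A,nl_idx)→166720 …(+2); best=10900 via (E,hash)
  {BDE}: card=187500; try (D,hash)→9820, (B,hash)→11220, (B,merge)→23720, (D,merge)→107070, (D,nl)→376720, (B,nl)→750720; best=9820 via (D,hash)
  {ABCE}: card=11250000; try (C,hash)→132400, (E,hash)→769900, (C,merge)→2040900, (E,nl_idx)→15769180, (E,merge)→15769600, (E,nl)→45019180 …(+1); best=132400 via (C,hash)
  {ABDE}: card=2812500; try (D,hash)→124000, (A,hash)→199000, (D,merge)→2036250, (A,merge)→3573280, (A,nl_idx)→4134820, (D,nl)→5635900 …(+1); best=124000 via (D,hash)
  {ABCDE}: card=281250000; try (C,hash)→2945500, (D,hash)→11383000, (C,merge)→64816500, (D,merge)→281382750, (D,nl)→562632400, (C,nl)→1406374000; best=2945500 via (C,hash)

2945500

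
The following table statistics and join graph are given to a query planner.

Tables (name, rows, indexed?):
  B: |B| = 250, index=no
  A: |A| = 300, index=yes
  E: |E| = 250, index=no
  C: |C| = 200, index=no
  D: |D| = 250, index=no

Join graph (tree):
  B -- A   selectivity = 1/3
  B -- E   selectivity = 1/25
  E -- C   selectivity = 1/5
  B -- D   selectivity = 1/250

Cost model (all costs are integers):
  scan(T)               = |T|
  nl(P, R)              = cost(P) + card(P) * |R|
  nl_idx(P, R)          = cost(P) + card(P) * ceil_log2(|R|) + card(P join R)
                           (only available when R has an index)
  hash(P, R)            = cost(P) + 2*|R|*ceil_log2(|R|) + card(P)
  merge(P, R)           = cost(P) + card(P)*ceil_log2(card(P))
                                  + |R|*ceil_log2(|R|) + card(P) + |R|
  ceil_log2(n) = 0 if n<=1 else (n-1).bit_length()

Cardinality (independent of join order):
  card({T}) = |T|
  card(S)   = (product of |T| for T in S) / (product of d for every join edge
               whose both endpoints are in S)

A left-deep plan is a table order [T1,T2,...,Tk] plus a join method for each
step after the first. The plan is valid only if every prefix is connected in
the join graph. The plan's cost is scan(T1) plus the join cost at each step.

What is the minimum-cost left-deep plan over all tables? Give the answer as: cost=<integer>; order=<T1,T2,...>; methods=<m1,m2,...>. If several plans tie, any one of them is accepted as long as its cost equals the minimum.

cost=119850; order=B,D,E,C,A; methods=hash,hash,hash,hash

Selinger DP (subsets sized 1..n):
  {B}: scan cost=250, card=250
  {A}: scan cost=300, card=300
  {E}: scan cost=250, card=250
  {C}: scan cost=200, card=200
  {D}: scan cost=250, card=250
  {AB}: card=25000; try (B,hash)→4600, (A,merge)→5500, (B,merge)→5550, (A,hash)→5900, (A,nl_idx)→27500, (A,nl)→75250 …(+1); best=4600 via (B,hash)
  {BE}: card=2500; try (E,hash)→4500, (B,hash)→4500, (E,merge)→4750, (B,merge)→4750, (E,nl)→62750, (B,nl)→62750; best=4500 via (E,hash)
  {BD}: card=250; try (D,hash)→4500, (B,hash)→4500, (D,merge)→4750, (B,merge)→4750, (D,nl)→62750, (B,nl)→62750; best=4500 via (D,hash)
  {CE}: card=10000; try (C,hash)→3700, (E,merge)→4250, (C,merge)→4300, (E,hash)→4400, (E,nl)→50200, (C,nl)→50250; best=3700 via (C,hash)
  {ABE}: card=250000; try (A,hash)→12400, (E,hash)→33600, (A,merge)→40000, (A,nl_idx)→277000, (E,merge)→406850, (A,nl)→754500 …(+1); best=12400 via (A,hash)
  {ABD}: card=25000; try (A,merge)→9750, (A,hash)→10150, (A,nl_idx)→31750, (D,hash)→33600, (A,nl)→79500, (D,merge)→406850 …(+1); best=9750 via (A,merge)
  {BCE}: card=100000; try (C,hash)→10200, (B,hash)→17700, (C,merge)→38800, (B,merge)→155950, (C,nl)→504500, (B,nl)→2503700; best=10200 via (C,hash)
  {BDE}: card=2500; try (E,hash)→8750, (E,merge)→9000, (D,hash)→11000, (D,merge)→39250, (E,nl)→67000, (D,nl)→629500; best=8750 via (E,hash)
  {ABCE}: card=10000000; try (A,hash)→115600, (C,hash)→265600, (A,merge)→1813200, (C,merge)→4764200, (A,nl_idx)→10910200, (A,nl)→30010200 …(+1); best=115600 via (A,hash)
  {ABDE}: card=250000; try (A,hash)→16650, (E,hash)→38750, (A,merge)→44250, (D,hash)→266400, (A,nl_idx)→281250, (E,merge)→412000 …(+4); best=16650 via (A,hash)
  {BCDE}: card=100000; try (C,hash)→14450, (C,merge)→43050, (D,hash)→114200, (C,nl)→508750, (D,merge)→1812450, (D,nl)→25010200; best=14450 via (C,hash)
  {ABCDE}: card=10000000; try (A,hash)→119850, (C,hash)→269850, (A,merge)→1817450, (C,merge)→4768450, (D,hash)→10119600, (A,nl_idx)→10914450 …(+4); best=119850 via (A,hash)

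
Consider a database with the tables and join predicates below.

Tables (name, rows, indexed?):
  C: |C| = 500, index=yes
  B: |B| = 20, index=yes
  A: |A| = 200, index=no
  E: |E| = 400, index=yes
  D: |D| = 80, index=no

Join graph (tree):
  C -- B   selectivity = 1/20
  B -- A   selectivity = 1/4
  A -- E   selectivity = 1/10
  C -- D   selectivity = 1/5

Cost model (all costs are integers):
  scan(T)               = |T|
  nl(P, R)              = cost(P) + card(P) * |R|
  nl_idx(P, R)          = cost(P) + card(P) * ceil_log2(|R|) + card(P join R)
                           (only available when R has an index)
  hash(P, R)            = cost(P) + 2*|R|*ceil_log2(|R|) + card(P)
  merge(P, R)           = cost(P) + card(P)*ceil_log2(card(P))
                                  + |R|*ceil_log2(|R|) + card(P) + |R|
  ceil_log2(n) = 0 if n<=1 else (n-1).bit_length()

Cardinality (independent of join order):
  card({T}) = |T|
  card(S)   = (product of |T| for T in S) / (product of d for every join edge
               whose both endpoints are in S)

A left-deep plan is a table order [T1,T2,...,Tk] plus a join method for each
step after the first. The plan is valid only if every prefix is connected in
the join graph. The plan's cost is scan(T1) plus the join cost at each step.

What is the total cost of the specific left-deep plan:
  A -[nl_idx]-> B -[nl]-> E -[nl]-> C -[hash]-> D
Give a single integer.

step 1: scan A: cost=200, card=200
step 2: join B via nl_idx
    card(P join B) = 200*20/(4) = 1000
    cost = 200 + 200*5 + 1000 = 2200
step 3: join E via nl
    card(P join E) = 1000*400/(10) = 40000
    cost = 2200 + 1000*400 = 402200
step 4: join C via nl
    card(P join C) = 40000*500/(20) = 1000000
    cost = 402200 + 40000*500 = 20402200
step 5: join D via hash
    card(P join D) = 1000000*80/(5) = 16000000
    cost = 20402200 + 2*80*7 + 1000000 = 21403320

21403320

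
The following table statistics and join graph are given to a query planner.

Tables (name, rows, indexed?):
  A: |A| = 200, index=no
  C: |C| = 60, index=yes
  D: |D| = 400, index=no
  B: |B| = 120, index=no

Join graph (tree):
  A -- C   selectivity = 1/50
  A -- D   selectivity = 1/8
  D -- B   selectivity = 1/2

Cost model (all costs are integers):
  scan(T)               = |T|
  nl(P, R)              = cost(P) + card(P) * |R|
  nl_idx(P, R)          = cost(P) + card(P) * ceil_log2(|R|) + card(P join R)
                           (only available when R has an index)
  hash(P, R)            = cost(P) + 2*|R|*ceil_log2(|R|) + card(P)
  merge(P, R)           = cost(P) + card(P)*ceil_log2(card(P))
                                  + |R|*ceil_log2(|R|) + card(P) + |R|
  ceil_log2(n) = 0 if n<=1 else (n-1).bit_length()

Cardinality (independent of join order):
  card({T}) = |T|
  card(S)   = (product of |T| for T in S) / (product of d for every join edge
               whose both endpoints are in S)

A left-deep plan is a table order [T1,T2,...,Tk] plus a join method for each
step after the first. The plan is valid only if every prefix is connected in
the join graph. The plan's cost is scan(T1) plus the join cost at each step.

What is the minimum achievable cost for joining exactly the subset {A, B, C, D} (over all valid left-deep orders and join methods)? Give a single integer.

Selinger DP over subsets of {A,B,C,D}:
  {A}: scan cost=200, card=200
  {C}: scan cost=60, card=60
  {D}: scan cost=400, card=400
  {B}: scan cost=120, card=120
  {AC}: card=240; try (C,hash)→1120, (C,nl_idx)→1640, (A,merge)→2280, (C,merge)→2420, (A,hash)→3320, (A,nl)→12060 …(+1); best=1120 via (C,hash)
  {AD}: card=10000; try (A,hash)→4000, (D,merge)→6000, (A,merge)→6200, (D,hash)→7600, (D,nl)→80200, (A,nl)→80400; best=4000 via (A,hash)
  {BD}: card=24000; try (B,hash)→2480, (D,merge)→5080, (B,merge)→5360, (D,hash)→7440, (D,nl)→48120, (B,nl)→48400; best=2480 via (B,hash)
  {ACD}: card=12000; try (D,merge)→7280, (D,hash)→8560, (C,hash)→14720, (C,nl_idx)→76000, (D,nl)→97120, (C,merge)→154420 …(+1); best=7280 via (D,merge)
  {ABD}: card=600000; try (B,hash)→15680, (A,hash)→29680, (B,merge)→154960, (A,merge)→388280, (B,nl)→1204000, (A,nl)→4802480; best=15680 via (B,hash)
  {ABCD}: card=720000; try (B,hash)→20960, (B,merge)→188240, (C,hash)→616400, (B,nl)→1447280, (C,nl_idx)→4335680, (C,merge)→12616100 …(+1); best=20960 via (B,hash)

20960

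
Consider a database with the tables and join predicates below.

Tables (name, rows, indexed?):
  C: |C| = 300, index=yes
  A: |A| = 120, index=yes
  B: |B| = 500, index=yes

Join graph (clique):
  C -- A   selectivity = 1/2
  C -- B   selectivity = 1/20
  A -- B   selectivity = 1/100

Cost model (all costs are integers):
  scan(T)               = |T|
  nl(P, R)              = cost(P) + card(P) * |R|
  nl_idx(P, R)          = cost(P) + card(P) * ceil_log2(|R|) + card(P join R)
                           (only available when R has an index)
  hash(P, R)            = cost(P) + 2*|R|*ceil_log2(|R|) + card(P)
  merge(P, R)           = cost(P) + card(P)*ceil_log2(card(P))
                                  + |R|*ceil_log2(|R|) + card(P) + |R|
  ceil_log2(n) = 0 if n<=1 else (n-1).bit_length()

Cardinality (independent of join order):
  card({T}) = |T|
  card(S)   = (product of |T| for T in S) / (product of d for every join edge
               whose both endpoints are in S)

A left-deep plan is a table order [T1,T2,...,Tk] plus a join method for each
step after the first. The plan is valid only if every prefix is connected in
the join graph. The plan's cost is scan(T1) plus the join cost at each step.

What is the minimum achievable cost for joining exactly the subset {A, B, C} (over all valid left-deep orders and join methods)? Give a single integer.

Selinger DP over subsets of {A,B,C}:
  {C}: scan cost=300, card=300
  {A}: scan cost=120, card=120
  {B}: scan cost=500, card=500
  {AC}: card=18000; try (A,hash)→2280, (C,merge)→4080, (A,merge)→4260, (C,hash)→5640, (C,nl_idx)→19200, (A,nl_idx)→20400 …(+2); best=2280 via (A,hash)
  {BC}: card=7500; try (C,hash)→6400, (B,merge)→8300, (C,merge)→8500, (B,hash)→9600, (B,nl_idx)→10500, (C,nl_idx)→12500 …(+2); best=6400 via (C,hash)
  {AB}: card=600; try (B,nl_idx)→1800, (A,hash)→2680, (A,nl_idx)→4600, (B,merge)→6080, (A,merge)→6460, (B,hash)→9240 …(+2); best=1800 via (B,nl_idx)
  {ABC}: card=4500; try (C,hash)→7800, (C,merge)→11400, (C,nl_idx)→11700, (A,hash)→15580, (B,hash)→29280, (A,nl_idx)→63400 …(+6); best=7800 via (C,hash)

7800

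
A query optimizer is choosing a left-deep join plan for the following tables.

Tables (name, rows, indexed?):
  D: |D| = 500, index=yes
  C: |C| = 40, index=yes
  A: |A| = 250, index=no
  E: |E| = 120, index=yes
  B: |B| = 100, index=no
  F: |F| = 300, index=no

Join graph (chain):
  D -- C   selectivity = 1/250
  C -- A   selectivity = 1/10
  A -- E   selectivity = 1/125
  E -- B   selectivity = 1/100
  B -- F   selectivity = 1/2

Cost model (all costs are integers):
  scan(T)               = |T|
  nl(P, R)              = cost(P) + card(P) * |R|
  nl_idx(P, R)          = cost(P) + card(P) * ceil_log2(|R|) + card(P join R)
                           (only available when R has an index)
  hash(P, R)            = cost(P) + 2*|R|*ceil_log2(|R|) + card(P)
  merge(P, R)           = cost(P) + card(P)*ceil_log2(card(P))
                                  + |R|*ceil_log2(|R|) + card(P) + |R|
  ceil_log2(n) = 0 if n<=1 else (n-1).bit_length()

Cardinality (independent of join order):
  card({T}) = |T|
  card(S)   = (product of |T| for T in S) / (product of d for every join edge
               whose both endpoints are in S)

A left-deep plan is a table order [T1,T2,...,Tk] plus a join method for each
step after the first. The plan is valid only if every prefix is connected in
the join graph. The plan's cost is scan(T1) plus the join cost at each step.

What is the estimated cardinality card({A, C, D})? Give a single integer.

Tables in S: A(250), C(40), D(500)
Edges inside S: D-C(d=250), C-A(d=10)
numerator = 250 * 40 * 500 = 5000000
denominator = 250 * 10 = 2500
card(S) = 5000000 / 2500 = 2000

2000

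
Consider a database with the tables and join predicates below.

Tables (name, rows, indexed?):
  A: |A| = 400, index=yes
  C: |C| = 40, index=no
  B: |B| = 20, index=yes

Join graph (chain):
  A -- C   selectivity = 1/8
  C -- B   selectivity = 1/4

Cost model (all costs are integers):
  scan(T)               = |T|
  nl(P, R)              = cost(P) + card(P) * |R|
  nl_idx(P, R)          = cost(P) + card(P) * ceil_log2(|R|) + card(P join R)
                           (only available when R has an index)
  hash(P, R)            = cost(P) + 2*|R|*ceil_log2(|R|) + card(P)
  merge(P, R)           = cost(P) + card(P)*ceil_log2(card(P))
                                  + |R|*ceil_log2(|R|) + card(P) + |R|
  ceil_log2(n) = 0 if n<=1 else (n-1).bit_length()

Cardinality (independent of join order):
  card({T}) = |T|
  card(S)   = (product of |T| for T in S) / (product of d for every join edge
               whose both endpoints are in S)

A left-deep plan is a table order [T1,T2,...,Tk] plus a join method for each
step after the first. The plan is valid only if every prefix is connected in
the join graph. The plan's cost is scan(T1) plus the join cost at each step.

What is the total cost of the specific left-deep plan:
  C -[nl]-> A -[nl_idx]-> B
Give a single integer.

step 1: scan C: cost=40, card=40
step 2: join A via nl
    card(P join A) = 40*400/(8) = 2000
    cost = 40 + 40*400 = 16040
step 3: join B via nl_idx
    card(P join B) = 2000*20/(4) = 10000
    cost = 16040 + 2000*5 + 10000 = 36040

36040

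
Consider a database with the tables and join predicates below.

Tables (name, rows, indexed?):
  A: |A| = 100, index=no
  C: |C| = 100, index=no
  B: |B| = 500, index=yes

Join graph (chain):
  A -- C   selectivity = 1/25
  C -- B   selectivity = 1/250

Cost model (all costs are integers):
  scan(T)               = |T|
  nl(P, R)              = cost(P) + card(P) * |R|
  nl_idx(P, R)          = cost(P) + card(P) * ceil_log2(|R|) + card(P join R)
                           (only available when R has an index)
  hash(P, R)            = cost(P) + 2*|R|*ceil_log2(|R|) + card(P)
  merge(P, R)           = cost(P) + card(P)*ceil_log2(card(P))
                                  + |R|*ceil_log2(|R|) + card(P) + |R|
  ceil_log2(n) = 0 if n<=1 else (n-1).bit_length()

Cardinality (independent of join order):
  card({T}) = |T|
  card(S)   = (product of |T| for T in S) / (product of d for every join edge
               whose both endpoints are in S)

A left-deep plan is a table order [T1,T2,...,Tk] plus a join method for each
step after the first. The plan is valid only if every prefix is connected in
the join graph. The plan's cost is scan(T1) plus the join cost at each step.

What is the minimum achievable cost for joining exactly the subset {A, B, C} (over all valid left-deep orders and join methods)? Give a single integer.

2800

Selinger DP over subsets of {A,B,C}:
  {A}: scan cost=100, card=100
  {C}: scan cost=100, card=100
  {B}: scan cost=500, card=500
  {AC}: card=400; try (C,hash)→1600, (A,hash)→1600, (C,merge)→1700, (A,merge)→1700, (C,nl)→10100, (A,nl)→10100; best=1600 via (C,hash)
  {BC}: card=200; try (B,nl_idx)→1200, (C,hash)→2400, (B,merge)→5900, (C,merge)→6300, (B,hash)→9200, (B,nl)→50100 …(+1); best=1200 via (B,nl_idx)
  {ABC}: card=800; try (A,hash)→2800, (A,merge)→3800, (B,nl_idx)→6000, (B,merge)→10600, (B,hash)→11000, (A,nl)→21200 …(+1); best=2800 via (A,hash)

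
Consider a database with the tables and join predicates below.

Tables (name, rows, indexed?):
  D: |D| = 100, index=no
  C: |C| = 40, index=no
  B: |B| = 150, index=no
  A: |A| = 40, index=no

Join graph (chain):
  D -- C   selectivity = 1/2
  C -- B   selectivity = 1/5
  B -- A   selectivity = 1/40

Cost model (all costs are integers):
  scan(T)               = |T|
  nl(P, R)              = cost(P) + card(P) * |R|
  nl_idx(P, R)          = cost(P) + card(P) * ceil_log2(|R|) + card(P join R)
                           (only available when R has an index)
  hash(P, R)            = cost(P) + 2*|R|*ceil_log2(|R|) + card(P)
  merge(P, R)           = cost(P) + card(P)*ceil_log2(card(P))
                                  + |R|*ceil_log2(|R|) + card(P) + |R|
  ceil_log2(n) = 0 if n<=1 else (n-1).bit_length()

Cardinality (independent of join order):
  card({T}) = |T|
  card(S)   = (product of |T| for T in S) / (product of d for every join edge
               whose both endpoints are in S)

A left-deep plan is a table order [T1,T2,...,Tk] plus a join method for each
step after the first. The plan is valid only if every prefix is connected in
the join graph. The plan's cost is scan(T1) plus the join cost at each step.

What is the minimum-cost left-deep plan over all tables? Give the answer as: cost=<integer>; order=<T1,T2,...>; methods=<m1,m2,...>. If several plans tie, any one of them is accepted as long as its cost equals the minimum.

cost=4010; order=B,A,C,D; methods=hash,hash,hash

Selinger DP (subsets sized 1..n):
  {D}: scan cost=100, card=100
  {C}: scan cost=40, card=40
  {B}: scan cost=150, card=150
  {A}: scan cost=40, card=40
  {CD}: card=2000; try (C,hash)→680, (D,merge)→1120, (C,merge)→1180, (D,hash)→1480, (D,nl)→4040, (C,nl)→4100; best=680 via (C,hash)
  {BC}: card=1200; try (C,hash)→780, (B,merge)→1670, (C,merge)→1780, (B,hash)→2480, (B,nl)→6040, (C,nl)→6150; best=780 via (C,hash)
  {AB}: card=150; try (A,hash)→780, (B,merge)→1670, (A,merge)→1780, (B,hash)→2480, (B,nl)→6040, (A,nl)→6150; best=780 via (A,hash)
  {BCD}: card=60000; try (D,hash)→3380, (B,hash)→5080, (D,merge)→15980, (B,merge)→26030, (D,nl)→120780, (B,nl)→300680; best=3380 via (D,hash)
  {ABC}: card=1200; try (C,hash)→1410, (C,merge)→2410, (A,hash)→2460, (C,nl)→6780, (A,merge)→15460, (A,nl)→48780; best=1410 via (C,hash)
  {ABCD}: card=60000; try (D,hash)→4010, (D,merge)→16610, (A,hash)→63860, (D,nl)→121410, (A,merge)→1023660, (A,nl)→2403380; best=4010 via (D,hash)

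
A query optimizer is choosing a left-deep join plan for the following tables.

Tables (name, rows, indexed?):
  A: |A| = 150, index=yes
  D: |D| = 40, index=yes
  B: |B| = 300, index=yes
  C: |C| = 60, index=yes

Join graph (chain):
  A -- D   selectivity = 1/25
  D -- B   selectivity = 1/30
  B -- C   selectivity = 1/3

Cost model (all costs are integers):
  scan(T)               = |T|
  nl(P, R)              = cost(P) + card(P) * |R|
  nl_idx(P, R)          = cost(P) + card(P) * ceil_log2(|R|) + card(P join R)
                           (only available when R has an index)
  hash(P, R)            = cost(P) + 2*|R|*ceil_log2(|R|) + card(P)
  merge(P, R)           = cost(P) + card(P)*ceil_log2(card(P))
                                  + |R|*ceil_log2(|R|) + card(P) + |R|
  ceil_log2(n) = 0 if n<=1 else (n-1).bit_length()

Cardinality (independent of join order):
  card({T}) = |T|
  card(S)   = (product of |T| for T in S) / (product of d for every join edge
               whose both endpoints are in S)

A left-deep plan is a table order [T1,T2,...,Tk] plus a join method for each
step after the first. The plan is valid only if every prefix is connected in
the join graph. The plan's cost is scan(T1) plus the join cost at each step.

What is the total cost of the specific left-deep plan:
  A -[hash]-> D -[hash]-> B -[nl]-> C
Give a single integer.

150420

step 1: scan A: cost=150, card=150
step 2: join D via hash
    card(P join D) = 150*40/(25) = 240
    cost = 150 + 2*40*6 + 150 = 780
step 3: join B via hash
    card(P join B) = 240*300/(30) = 2400
    cost = 780 + 2*300*9 + 240 = 6420
step 4: join C via nl
    card(P join C) = 2400*60/(3) = 48000
    cost = 6420 + 2400*60 = 150420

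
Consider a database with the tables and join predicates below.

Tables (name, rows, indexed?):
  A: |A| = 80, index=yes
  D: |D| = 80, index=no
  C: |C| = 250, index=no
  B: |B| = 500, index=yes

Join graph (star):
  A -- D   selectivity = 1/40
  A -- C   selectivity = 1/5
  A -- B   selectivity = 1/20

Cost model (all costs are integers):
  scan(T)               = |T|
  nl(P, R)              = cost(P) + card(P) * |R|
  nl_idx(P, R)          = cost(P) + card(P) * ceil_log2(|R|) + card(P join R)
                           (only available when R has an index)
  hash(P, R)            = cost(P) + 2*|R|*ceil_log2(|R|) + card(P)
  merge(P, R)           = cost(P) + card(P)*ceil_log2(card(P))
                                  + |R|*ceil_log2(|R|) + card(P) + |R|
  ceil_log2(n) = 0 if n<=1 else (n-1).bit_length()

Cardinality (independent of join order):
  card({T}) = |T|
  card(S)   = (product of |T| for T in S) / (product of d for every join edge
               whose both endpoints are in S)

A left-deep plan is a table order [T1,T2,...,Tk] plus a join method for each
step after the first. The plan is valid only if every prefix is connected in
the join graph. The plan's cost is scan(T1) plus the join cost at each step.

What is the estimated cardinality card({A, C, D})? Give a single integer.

Tables in S: A(80), C(250), D(80)
Edges inside S: A-D(d=40), A-C(d=5)
numerator = 80 * 250 * 80 = 1600000
denominator = 40 * 5 = 200
card(S) = 1600000 / 200 = 8000

8000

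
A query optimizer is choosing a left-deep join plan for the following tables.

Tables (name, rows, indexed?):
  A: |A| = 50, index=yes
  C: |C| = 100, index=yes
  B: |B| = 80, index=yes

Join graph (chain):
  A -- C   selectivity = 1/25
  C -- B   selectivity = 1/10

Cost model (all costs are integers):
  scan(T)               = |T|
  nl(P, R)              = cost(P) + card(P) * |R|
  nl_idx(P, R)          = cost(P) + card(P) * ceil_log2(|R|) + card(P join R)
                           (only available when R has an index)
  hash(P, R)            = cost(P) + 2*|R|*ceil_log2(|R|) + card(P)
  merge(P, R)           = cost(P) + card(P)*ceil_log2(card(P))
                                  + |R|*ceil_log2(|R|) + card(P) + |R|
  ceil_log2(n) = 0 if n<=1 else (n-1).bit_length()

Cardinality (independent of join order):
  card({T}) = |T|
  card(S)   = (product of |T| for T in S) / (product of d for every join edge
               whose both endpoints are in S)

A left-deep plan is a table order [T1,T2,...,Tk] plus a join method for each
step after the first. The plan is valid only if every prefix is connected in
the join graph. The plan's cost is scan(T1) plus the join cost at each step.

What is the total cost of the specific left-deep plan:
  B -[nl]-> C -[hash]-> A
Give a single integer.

step 1: scan B: cost=80, card=80
step 2: join C via nl
    card(P join C) = 80*100/(10) = 800
    cost = 80 + 80*100 = 8080
step 3: join A via hash
    card(P join A) = 800*50/(25) = 1600
    cost = 8080 + 2*50*6 + 800 = 9480

9480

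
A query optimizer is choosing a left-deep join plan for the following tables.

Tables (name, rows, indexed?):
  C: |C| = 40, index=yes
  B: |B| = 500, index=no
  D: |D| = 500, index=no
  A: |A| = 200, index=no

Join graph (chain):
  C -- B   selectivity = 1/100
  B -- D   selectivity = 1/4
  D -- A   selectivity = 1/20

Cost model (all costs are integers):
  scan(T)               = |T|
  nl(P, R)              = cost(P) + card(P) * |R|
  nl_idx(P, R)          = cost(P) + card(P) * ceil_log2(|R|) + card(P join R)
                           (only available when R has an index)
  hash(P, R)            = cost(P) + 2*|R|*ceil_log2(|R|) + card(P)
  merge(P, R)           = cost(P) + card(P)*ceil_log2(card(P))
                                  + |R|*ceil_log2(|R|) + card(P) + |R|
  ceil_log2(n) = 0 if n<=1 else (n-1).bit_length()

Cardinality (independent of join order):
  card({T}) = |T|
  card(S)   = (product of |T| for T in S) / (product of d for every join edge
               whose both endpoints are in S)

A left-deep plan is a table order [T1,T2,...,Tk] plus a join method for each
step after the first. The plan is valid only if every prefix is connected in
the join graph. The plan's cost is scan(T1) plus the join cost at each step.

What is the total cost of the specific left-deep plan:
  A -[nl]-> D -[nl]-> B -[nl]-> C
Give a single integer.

27600200

step 1: scan A: cost=200, card=200
step 2: join D via nl
    card(P join D) = 200*500/(20) = 5000
    cost = 200 + 200*500 = 100200
step 3: join B via nl
    card(P join B) = 5000*500/(4) = 625000
    cost = 100200 + 5000*500 = 2600200
step 4: join C via nl
    card(P join C) = 625000*40/(100) = 250000
    cost = 2600200 + 625000*40 = 27600200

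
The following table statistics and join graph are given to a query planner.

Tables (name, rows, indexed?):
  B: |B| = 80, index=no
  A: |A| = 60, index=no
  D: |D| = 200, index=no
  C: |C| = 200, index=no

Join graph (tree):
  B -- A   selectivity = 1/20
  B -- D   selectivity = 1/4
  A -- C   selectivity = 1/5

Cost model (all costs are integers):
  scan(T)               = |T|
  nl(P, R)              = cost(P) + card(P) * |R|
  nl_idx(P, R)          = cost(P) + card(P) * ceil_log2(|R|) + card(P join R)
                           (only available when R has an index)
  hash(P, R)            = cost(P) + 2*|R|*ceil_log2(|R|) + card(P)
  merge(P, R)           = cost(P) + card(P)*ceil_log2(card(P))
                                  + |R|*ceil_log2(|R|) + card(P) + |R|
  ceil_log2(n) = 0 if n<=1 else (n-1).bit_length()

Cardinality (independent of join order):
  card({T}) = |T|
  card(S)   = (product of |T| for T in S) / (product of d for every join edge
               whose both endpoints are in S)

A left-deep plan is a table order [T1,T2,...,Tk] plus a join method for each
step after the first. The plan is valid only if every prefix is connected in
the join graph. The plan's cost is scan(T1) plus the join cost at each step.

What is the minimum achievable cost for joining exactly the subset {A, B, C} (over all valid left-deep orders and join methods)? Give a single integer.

Selinger DP over subsets of {A,B,C}:
  {B}: scan cost=80, card=80
  {A}: scan cost=60, card=60
  {C}: scan cost=200, card=200
  {AB}: card=240; try (A,hash)→880, (B,merge)→1120, (A,merge)→1140, (B,hash)→1240, (B,nl)→4860, (A,nl)→4880; best=880 via (A,hash)
  {AC}: card=2400; try (A,hash)→1120, (C,merge)→2280, (A,merge)→2420, (C,hash)→3320, (C,nl)→12060, (A,nl)→12200; best=1120 via (A,hash)
  {ABC}: card=9600; try (C,hash)→4320, (B,hash)→4640, (C,merge)→4840, (B,merge)→32960, (C,nl)→48880, (B,nl)→193120; best=4320 via (C,hash)

4320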